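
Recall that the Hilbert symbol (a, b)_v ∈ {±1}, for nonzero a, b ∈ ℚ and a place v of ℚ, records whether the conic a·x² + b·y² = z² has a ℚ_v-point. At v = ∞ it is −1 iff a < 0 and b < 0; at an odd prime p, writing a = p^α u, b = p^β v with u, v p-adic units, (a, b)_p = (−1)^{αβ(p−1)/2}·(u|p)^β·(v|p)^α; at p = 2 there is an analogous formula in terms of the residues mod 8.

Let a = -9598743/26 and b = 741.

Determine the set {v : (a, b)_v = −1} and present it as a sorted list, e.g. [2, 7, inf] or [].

(a, b) ≡ (-38038, 741) mod (ℚ^×)²; places V = {2, 3, 7, 11, 13, 19, ∞}.
(a,b)_7: α=1, u≡6; β=0, v≡6 (mod 7); (6|7)=-1, (6|7)=-1; sign (−1)^0·-1^0·-1^1 = -1.
(a,b)_3: α=8, u≡2; β=1, v≡1 (mod 3); (2|3)=-1, (1|3)=+1; sign (−1)^0·-1^1·+1^8 = -1.
(a,b)_11: α=1, u≡7; β=0, v≡4 (mod 11); (7|11)=-1, (4|11)=+1; sign (−1)^0·-1^0·+1^1 = +1.
(a,b)_∞: sgn(-38038)=−, sgn(741)=+, so +1.
(a,b)_2: α=-1, β=0; u≡5, v≡5 (mod 8); ε(u)ε(v)=0·0, αω(v)=-1·1, βω(u)=0·1; sum ≡ 1  ⇒  -1.
(a,b)_19: α=1, u≡10; β=1, v≡1 (mod 19); (10|19)=-1, (1|19)=+1; sign (−1)^1·-1^1·+1^1 = +1.
(a,b)_13: α=-1, u≡1; β=1, v≡5 (mod 13); (1|13)=+1, (5|13)=-1; sign (−1)^0·+1^1·-1^-1 = -1.
(-38038, 741 / ℚ) ramifies at {2, 3, 7, 13}: a division algebra.

[2, 3, 7, 13]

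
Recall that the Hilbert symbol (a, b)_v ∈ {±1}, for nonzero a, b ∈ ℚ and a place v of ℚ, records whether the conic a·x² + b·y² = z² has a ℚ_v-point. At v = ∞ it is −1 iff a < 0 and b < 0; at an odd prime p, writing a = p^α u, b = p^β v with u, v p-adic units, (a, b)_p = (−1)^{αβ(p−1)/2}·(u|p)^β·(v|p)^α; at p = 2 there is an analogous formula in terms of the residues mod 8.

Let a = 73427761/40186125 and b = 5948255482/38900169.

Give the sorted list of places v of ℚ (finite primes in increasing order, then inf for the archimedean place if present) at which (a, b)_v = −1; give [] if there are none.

Mod squares: a ≡ 5, b ≡ 58. Check v ∈ {∞, 2, 3, 5, 7, 11, 13, 19, 29, 41}.
v=3: a=3^-8·(≡2), b=3^-8·(≡1) mod 3; (2|3)=-1, (1|3)=+1; (−1)^{-8·-8·1}·(-1)^-8·(+1)^-8 = +1.
v=∞: 5 > 0 and 58 > 0  ⇒  (a,b)_∞ = +1.
v=5: a=5^-3·(≡4), b=5^0·(≡3) mod 5; (4|5)=+1, (3|5)=-1; (−1)^{-3·0·2}·(+1)^0·(-1)^-3 = -1.
v=11: a=11^2·(≡4), b=11^-2·(≡5) mod 11; (4|11)=+1, (5|11)=+1; (−1)^{2·-2·5}·(+1)^-2·(+1)^2 = +1.
v=7: a=7^-2·(≡3), b=7^-2·(≡2) mod 7; (3|7)=-1, (2|7)=+1; (−1)^{-2·-2·3}·(-1)^-2·(+1)^-2 = +1.
v=41: a=41^2·(≡1), b=41^2·(≡22) mod 41; (1|41)=+1, (22|41)=-1; (−1)^{2·2·20}·(+1)^2·(-1)^2 = +1.
v=19: a=19^2·(≡11), b=19^2·(≡16) mod 19; (11|19)=+1, (16|19)=+1; (−1)^{2·2·9}·(+1)^2·(+1)^2 = +1.
v=2: v_2(a)=0, v_2(b)=1; units ≡ 5, 5 (mod 8); ε·ε+αω+βω = 0·0+0·1+1·1 ≡ 1  ⇒  (a,b)_2 = -1.
v=29: a=29^0·(≡24), b=29^1·(≡18) mod 29; (24|29)=+1, (18|29)=-1; (−1)^{0·1·14}·(+1)^1·(-1)^0 = +1.
v=13: a=13^0·(≡6), b=13^2·(≡5) mod 13; (6|13)=-1, (5|13)=-1; (−1)^{0·2·6}·(-1)^2·(-1)^0 = +1.
Ram(5, 58) = {2, 5}; no ℚ_2-point on the conic.

[2, 5]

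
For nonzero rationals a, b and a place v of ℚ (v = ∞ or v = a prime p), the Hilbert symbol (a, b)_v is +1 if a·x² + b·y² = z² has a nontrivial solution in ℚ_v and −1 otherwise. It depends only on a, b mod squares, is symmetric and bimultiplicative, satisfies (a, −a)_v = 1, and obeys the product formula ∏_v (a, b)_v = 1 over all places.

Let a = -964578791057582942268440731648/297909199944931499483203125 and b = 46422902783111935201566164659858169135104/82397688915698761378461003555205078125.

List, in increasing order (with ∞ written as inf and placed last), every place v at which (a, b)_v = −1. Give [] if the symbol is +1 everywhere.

[13, 19]

(a, b) ≡ (-20254, 11362) mod (ℚ^×)²; places V = {2, 3, 5, 11, 13, 19, 23, 29, 31, 41, 47, ∞}.
(a,b)_13: α=-3, u≡7; β=-5, v≡4 (mod 13); (7|13)=-1, (4|13)=+1; sign (−1)^0·-1^-5·+1^-3 = -1.
(a,b)_5: α=-8, u≡1; β=-10, v≡3 (mod 5); (1|5)=+1, (3|5)=-1; sign (−1)^0·+1^-10·-1^-8 = +1.
(a,b)_29: α=-4, u≡18; β=-6, v≡20 (mod 29); (18|29)=-1, (20|29)=+1; sign (−1)^0·-1^-6·+1^-4 = +1.
(a,b)_11: α=2, u≡7; β=2, v≡10 (mod 11); (7|11)=-1, (10|11)=-1; sign (−1)^0·-1^2·-1^2 = +1.
(a,b)_19: α=5, u≡5; β=7, v≡11 (mod 19); (5|19)=+1, (11|19)=+1; sign (−1)^1·+1^7·+1^5 = -1.
(a,b)_31: α=-4, u≡10; β=-6, v≡1 (mod 31); (10|31)=+1, (1|31)=+1; sign (−1)^0·+1^-6·+1^-4 = +1.
(a,b)_3: α=-12, u≡2; β=-16, v≡1 (mod 3); (2|3)=-1, (1|3)=+1; sign (−1)^0·-1^-16·+1^-12 = +1.
(a,b)_41: α=3, u≡33; β=4, v≡21 (mod 41); (33|41)=+1, (21|41)=+1; sign (−1)^0·+1^4·+1^3 = +1.
(a,b)_23: α=2, u≡4; β=3, v≡19 (mod 23); (4|23)=+1, (19|23)=-1; sign (−1)^0·+1^3·-1^2 = +1.
(a,b)_2: α=13, β=19; u≡1, v≡1 (mod 8); ε(u)ε(v)=0·0, αω(v)=13·0, βω(u)=19·0; sum ≡ 0  ⇒  +1.
(a,b)_47: α=6, u≡16; β=8, v≡45 (mod 47); (16|47)=+1, (45|47)=-1; sign (−1)^0·+1^8·-1^6 = +1.
(a,b)_∞: sgn(-20254)=−, sgn(11362)=+, so +1.
|Ram(-20254, 11362)| = 2, even; anisotropic at {13, 19}.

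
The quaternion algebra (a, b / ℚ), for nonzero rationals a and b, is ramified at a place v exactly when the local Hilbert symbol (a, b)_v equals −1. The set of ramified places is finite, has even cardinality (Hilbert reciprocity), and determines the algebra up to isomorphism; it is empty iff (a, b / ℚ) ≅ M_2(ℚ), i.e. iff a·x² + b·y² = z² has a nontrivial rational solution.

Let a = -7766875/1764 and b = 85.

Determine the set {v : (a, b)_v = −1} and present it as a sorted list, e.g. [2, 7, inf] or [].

[5, 43]

Mod squares: a ≡ -43, b ≡ 85. Check v ∈ {∞, 2, 3, 5, 7, 17, 43}.
v=5: a=5^4·(≡2), b=5^1·(≡2) mod 5; (2|5)=-1, (2|5)=-1; (−1)^{4·1·2}·(-1)^1·(-1)^4 = -1.
v=3: a=3^-2·(≡2), b=3^0·(≡1) mod 3; (2|3)=-1, (1|3)=+1; (−1)^{-2·0·1}·(-1)^0·(+1)^-2 = +1.
v=2: v_2(a)=-2, v_2(b)=0; units ≡ 5, 5 (mod 8); ε·ε+αω+βω = 0·0+-2·1+0·1 ≡ 0  ⇒  (a,b)_2 = +1.
v=∞: -43 < 0 and 85 > 0  ⇒  (a,b)_∞ = +1.
v=17: a=17^2·(≡8), b=17^1·(≡5) mod 17; (8|17)=+1, (5|17)=-1; (−1)^{2·1·8}·(+1)^1·(-1)^2 = +1.
v=43: a=43^1·(≡18), b=43^0·(≡42) mod 43; (18|43)=-1, (42|43)=-1; (−1)^{1·0·21}·(-1)^0·(-1)^1 = -1.
v=7: a=7^-2·(≡3), b=7^0·(≡1) mod 7; (3|7)=-1, (1|7)=+1; (−1)^{-2·0·3}·(-1)^0·(+1)^-2 = +1.
|Ram(-43, 85)| = 2, even; anisotropic at {5, 43}.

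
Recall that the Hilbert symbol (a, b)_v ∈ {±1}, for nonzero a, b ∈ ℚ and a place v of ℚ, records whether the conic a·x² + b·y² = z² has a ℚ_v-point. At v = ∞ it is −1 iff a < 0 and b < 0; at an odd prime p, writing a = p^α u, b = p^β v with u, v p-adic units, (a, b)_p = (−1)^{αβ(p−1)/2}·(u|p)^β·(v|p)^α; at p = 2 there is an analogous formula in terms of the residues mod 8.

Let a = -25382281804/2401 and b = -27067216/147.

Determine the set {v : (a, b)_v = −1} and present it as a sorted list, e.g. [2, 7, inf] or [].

Mod squares: a ≡ -451, b ≡ -41943. Check v ∈ {∞, 2, 3, 7, 11, 31, 41}.
v=2: v_2(a)=2, v_2(b)=4; units ≡ 5, 1 (mod 8); ε·ε+αω+βω = 0·0+2·0+4·1 ≡ 0  ⇒  (a,b)_2 = +1.
v=31: a=31^2·(≡5), b=31^1·(≡22) mod 31; (5|31)=+1, (22|31)=-1; (−1)^{2·1·15}·(+1)^1·(-1)^2 = +1.
v=41: a=41^1·(≡12), b=41^1·(≡31) mod 41; (12|41)=-1, (31|41)=+1; (−1)^{1·1·20}·(-1)^1·(+1)^1 = -1.
v=7: a=7^-4·(≡2), b=7^-2·(≡2) mod 7; (2|7)=+1, (2|7)=+1; (−1)^{-4·-2·3}·(+1)^-2·(+1)^-4 = +1.
v=3: a=3^0·(≡2), b=3^-1·(≡2) mod 3; (2|3)=-1, (2|3)=-1; (−1)^{0·-1·1}·(-1)^-1·(-1)^0 = -1.
v=∞: -451 < 0 and -41943 < 0  ⇒  (a,b)_∞ = -1.
v=11: a=11^5·(≡5), b=11^3·(≡9) mod 11; (5|11)=+1, (9|11)=+1; (−1)^{5·3·5}·(+1)^3·(+1)^5 = -1.
|Ram(-451, -41943)| = 4, even; anisotropic at {3, 11, 41, ∞}.

[3, 11, 41, inf]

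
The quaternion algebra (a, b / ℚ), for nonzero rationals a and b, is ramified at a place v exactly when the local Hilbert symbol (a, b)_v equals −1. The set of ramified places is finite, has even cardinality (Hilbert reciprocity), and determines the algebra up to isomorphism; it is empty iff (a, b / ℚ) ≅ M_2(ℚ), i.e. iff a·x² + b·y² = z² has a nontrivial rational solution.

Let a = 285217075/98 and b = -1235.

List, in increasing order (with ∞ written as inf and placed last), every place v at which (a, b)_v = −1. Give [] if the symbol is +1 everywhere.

[2, 11, 17, 19]

Mod squares: a ≡ 374, b ≡ -1235. Check v ∈ {∞, 2, 5, 7, 11, 13, 17, 19}.
v=11: a=11^1·(≡1), b=11^0·(≡8) mod 11; (1|11)=+1, (8|11)=-1; (−1)^{1·0·5}·(+1)^0·(-1)^1 = -1.
v=7: a=7^-2·(≡5), b=7^0·(≡4) mod 7; (5|7)=-1, (4|7)=+1; (−1)^{-2·0·3}·(-1)^0·(+1)^-2 = +1.
v=∞: 374 > 0 and -1235 < 0  ⇒  (a,b)_∞ = +1.
v=17: a=17^1·(≡3), b=17^0·(≡6) mod 17; (3|17)=-1, (6|17)=-1; (−1)^{1·0·8}·(-1)^0·(-1)^1 = -1.
v=5: a=5^2·(≡1), b=5^1·(≡3) mod 5; (1|5)=+1, (3|5)=-1; (−1)^{2·1·2}·(+1)^1·(-1)^2 = +1.
v=2: v_2(a)=-1, v_2(b)=0; units ≡ 3, 5 (mod 8); ε·ε+αω+βω = 1·0+-1·1+0·1 ≡ 1  ⇒  (a,b)_2 = -1.
v=13: a=13^2·(≡4), b=13^1·(≡9) mod 13; (4|13)=+1, (9|13)=+1; (−1)^{2·1·6}·(+1)^1·(+1)^2 = +1.
v=19: a=19^2·(≡12), b=19^1·(≡11) mod 19; (12|19)=-1, (11|19)=+1; (−1)^{2·1·9}·(-1)^1·(+1)^2 = -1.
(374, -1235 / ℚ) ramifies at {2, 11, 17, 19}: a division algebra.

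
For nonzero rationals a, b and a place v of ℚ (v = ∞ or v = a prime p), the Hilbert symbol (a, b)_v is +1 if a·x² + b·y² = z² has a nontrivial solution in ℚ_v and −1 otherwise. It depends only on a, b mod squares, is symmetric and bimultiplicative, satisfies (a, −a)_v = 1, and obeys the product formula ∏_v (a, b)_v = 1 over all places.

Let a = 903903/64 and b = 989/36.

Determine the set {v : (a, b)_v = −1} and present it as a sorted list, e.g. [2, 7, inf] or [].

(a, b) ≡ (18447, 989) mod (ℚ^×)²; places V = {2, 3, 7, 11, 13, 23, 43, ∞}.
(a,b)_7: α=2, u≡2; β=0, v≡2 (mod 7); (2|7)=+1, (2|7)=+1; sign (−1)^0·+1^0·+1^2 = +1.
(a,b)_23: α=0, u≡4; β=1, v≡21 (mod 23); (4|23)=+1, (21|23)=-1; sign (−1)^0·+1^1·-1^0 = +1.
(a,b)_3: α=1, u≡2; β=-2, v≡2 (mod 3); (2|3)=-1, (2|3)=-1; sign (−1)^0·-1^-2·-1^1 = -1.
(a,b)_∞: sgn(18447)=+, sgn(989)=+, so +1.
(a,b)_43: α=1, u≡12; β=1, v≡9 (mod 43); (12|43)=-1, (9|43)=+1; sign (−1)^1·-1^1·+1^1 = +1.
(a,b)_13: α=1, u≡6; β=0, v≡4 (mod 13); (6|13)=-1, (4|13)=+1; sign (−1)^0·-1^0·+1^1 = +1.
(a,b)_2: α=-6, β=-2; u≡7, v≡5 (mod 8); ε(u)ε(v)=1·0, αω(v)=-6·1, βω(u)=-2·0; sum ≡ 0  ⇒  +1.
(a,b)_11: α=1, u≡4; β=0, v≡7 (mod 11); (4|11)=+1, (7|11)=-1; sign (−1)^0·+1^0·-1^1 = -1.
(18447, 989 / ℚ) ramifies at {3, 11}: a division algebra.

[3, 11]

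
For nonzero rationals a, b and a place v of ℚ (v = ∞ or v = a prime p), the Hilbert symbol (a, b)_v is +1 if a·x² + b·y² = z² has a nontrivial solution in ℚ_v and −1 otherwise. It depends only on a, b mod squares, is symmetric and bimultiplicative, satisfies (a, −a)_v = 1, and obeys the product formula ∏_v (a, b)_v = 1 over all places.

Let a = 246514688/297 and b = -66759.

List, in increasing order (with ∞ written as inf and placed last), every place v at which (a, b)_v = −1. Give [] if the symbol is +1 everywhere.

[3, 17]

(a, b) ≡ (561, -231) mod (ℚ^×)²; places V = {2, 3, 7, 11, 17, ∞}.
(a,b)_11: α=-1, u≡7; β=1, v≡3 (mod 11); (7|11)=-1, (3|11)=+1; sign (−1)^1·-1^1·+1^-1 = +1.
(a,b)_17: α=3, u≡16; β=2, v≡7 (mod 17); (16|17)=+1, (7|17)=-1; sign (−1)^0·+1^2·-1^3 = -1.
(a,b)_3: α=-3, u≡1; β=1, v≡1 (mod 3); (1|3)=+1, (1|3)=+1; sign (−1)^1·+1^1·+1^-3 = -1.
(a,b)_2: α=10, β=0; u≡1, v≡1 (mod 8); ε(u)ε(v)=0·0, αω(v)=10·0, βω(u)=0·0; sum ≡ 0  ⇒  +1.
(a,b)_7: α=2, u≡4; β=1, v≡4 (mod 7); (4|7)=+1, (4|7)=+1; sign (−1)^0·+1^1·+1^2 = +1.
(a,b)_∞: sgn(561)=+, sgn(-231)=−, so +1.
|Ram(561, -231)| = 2, even; anisotropic at {3, 17}.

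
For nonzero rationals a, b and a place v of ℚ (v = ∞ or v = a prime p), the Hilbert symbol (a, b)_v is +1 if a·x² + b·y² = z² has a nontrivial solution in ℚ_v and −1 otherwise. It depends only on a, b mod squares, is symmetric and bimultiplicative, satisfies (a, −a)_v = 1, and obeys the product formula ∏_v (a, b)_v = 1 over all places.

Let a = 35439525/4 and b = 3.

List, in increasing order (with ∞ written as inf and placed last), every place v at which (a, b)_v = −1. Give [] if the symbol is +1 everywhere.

Mod squares: a ≡ 17501, b ≡ 3. Check v ∈ {∞, 2, 3, 5, 11, 37, 43}.
v=11: a=11^1·(≡10), b=11^0·(≡3) mod 11; (10|11)=-1, (3|11)=+1; (−1)^{1·0·5}·(-1)^0·(+1)^1 = +1.
v=5: a=5^2·(≡4), b=5^0·(≡3) mod 5; (4|5)=+1, (3|5)=-1; (−1)^{2·0·2}·(+1)^0·(-1)^2 = +1.
v=37: a=37^1·(≡20), b=37^0·(≡3) mod 37; (20|37)=-1, (3|37)=+1; (−1)^{1·0·18}·(-1)^0·(+1)^1 = +1.
v=43: a=43^1·(≡20), b=43^0·(≡3) mod 43; (20|43)=-1, (3|43)=-1; (−1)^{1·0·21}·(-1)^0·(-1)^1 = -1.
v=3: a=3^4·(≡2), b=3^1·(≡1) mod 3; (2|3)=-1, (1|3)=+1; (−1)^{4·1·1}·(-1)^1·(+1)^4 = -1.
v=∞: 17501 > 0 and 3 > 0  ⇒  (a,b)_∞ = +1.
v=2: v_2(a)=-2, v_2(b)=0; units ≡ 5, 3 (mod 8); ε·ε+αω+βω = 0·1+-2·1+0·1 ≡ 0  ⇒  (a,b)_2 = +1.
Ram(17501, 3) = {3, 43}; no ℚ_3-point on the conic.

[3, 43]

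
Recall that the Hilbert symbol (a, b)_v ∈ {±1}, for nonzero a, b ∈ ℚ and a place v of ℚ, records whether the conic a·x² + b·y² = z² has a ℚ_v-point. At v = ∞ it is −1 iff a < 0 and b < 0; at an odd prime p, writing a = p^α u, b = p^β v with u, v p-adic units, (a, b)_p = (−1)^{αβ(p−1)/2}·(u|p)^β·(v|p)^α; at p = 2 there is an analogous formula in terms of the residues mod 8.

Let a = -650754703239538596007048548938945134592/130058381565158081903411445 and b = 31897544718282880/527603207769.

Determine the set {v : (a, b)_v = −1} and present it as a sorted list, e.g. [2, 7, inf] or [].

Mod squares: a ≡ -17290, b ≡ 1330. Check v ∈ {∞, 2, 3, 5, 7, 11, 13, 17, 19, 23, 29, 31}.
v=13: a=13^5·(≡1), b=13^2·(≡3) mod 13; (1|13)=+1, (3|13)=+1; (−1)^{5·2·6}·(+1)^2·(+1)^5 = +1.
v=7: a=7^11·(≡1), b=7^5·(≡4) mod 7; (1|7)=+1, (4|7)=+1; (−1)^{11·5·3}·(+1)^5·(+1)^11 = -1.
v=∞: -17290 < 0 and 1330 > 0  ⇒  (a,b)_∞ = +1.
v=5: a=5^-1·(≡2), b=5^1·(≡4) mod 5; (2|5)=-1, (4|5)=+1; (−1)^{-1·1·2}·(-1)^1·(+1)^-1 = -1.
v=2: v_2(a)=19, v_2(b)=7; units ≡ 3, 1 (mod 8); ε·ε+αω+βω = 1·0+19·0+7·1 ≡ 1  ⇒  (a,b)_2 = -1.
v=3: a=3^-6·(≡2), b=3^-4·(≡1) mod 3; (2|3)=-1, (1|3)=+1; (−1)^{-6·-4·1}·(-1)^-4·(+1)^-6 = +1.
v=29: a=29^-6·(≡1), b=29^-2·(≡6) mod 29; (1|29)=+1, (6|29)=+1; (−1)^{-6·-2·14}·(+1)^-2·(+1)^-6 = +1.
v=11: a=11^-8·(≡7), b=11^-4·(≡6) mod 11; (7|11)=-1, (6|11)=-1; (−1)^{-8·-4·5}·(-1)^-4·(-1)^-8 = +1.
v=19: a=19^3·(≡3), b=19^1·(≡8) mod 19; (3|19)=-1, (8|19)=-1; (−1)^{3·1·9}·(-1)^1·(-1)^3 = -1.
v=31: a=31^8·(≡20), b=31^4·(≡16) mod 31; (20|31)=+1, (16|31)=+1; (−1)^{8·4·15}·(+1)^4·(+1)^8 = +1.
v=17: a=17^2·(≡13), b=17^0·(≡1) mod 17; (13|17)=+1, (1|17)=+1; (−1)^{2·0·8}·(+1)^0·(+1)^2 = +1.
v=23: a=23^-4·(≡4), b=23^-2·(≡7) mod 23; (4|23)=+1, (7|23)=-1; (−1)^{-4·-2·11}·(+1)^-2·(-1)^-4 = +1.
|Ram(-17290, 1330)| = 4, even; anisotropic at {2, 5, 7, 19}.

[2, 5, 7, 19]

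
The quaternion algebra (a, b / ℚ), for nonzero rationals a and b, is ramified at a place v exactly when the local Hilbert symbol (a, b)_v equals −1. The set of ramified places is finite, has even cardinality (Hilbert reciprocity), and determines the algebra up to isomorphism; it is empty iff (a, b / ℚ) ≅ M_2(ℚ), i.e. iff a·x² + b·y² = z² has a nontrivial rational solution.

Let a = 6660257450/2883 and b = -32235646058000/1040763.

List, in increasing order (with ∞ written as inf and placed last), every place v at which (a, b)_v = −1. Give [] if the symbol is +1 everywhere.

[2, 7, 11, 17]

Mod squares: a ≡ 7854, b ≡ -19635. Check v ∈ {∞, 2, 3, 5, 7, 11, 17, 19, 29, 31}.
v=2: v_2(a)=1, v_2(b)=4; units ≡ 7, 5 (mod 8); ε·ε+αω+βω = 1·0+1·1+4·0 ≡ 1  ⇒  (a,b)_2 = -1.
v=17: a=17^1·(≡6), b=17^1·(≡16) mod 17; (6|17)=-1, (16|17)=+1; (−1)^{1·1·8}·(-1)^1·(+1)^1 = -1.
v=19: a=19^0·(≡16), b=19^-2·(≡4) mod 19; (16|19)=+1, (4|19)=+1; (−1)^{0·-2·9}·(+1)^-2·(+1)^0 = +1.
v=5: a=5^2·(≡1), b=5^3·(≡2) mod 5; (1|5)=+1, (2|5)=-1; (−1)^{2·3·2}·(+1)^3·(-1)^2 = +1.
v=31: a=31^-2·(≡26), b=31^-2·(≡1) mod 31; (26|31)=-1, (1|31)=+1; (−1)^{-2·-2·15}·(-1)^-2·(+1)^-2 = +1.
v=11: a=11^3·(≡6), b=11^5·(≡10) mod 11; (6|11)=-1, (10|11)=-1; (−1)^{3·5·5}·(-1)^5·(-1)^3 = -1.
v=29: a=29^2·(≡6), b=29^2·(≡17) mod 29; (6|29)=+1, (17|29)=-1; (−1)^{2·2·14}·(+1)^2·(-1)^2 = +1.
v=3: a=3^-1·(≡2), b=3^-1·(≡1) mod 3; (2|3)=-1, (1|3)=+1; (−1)^{-1·-1·1}·(-1)^-1·(+1)^-1 = +1.
v=7: a=7^1·(≡4), b=7^1·(≡4) mod 7; (4|7)=+1, (4|7)=+1; (−1)^{1·1·3}·(+1)^1·(+1)^1 = -1.
v=∞: 7854 > 0 and -19635 < 0  ⇒  (a,b)_∞ = +1.
Ram(7854, -19635) = {2, 7, 11, 17}; no ℚ_2-point on the conic.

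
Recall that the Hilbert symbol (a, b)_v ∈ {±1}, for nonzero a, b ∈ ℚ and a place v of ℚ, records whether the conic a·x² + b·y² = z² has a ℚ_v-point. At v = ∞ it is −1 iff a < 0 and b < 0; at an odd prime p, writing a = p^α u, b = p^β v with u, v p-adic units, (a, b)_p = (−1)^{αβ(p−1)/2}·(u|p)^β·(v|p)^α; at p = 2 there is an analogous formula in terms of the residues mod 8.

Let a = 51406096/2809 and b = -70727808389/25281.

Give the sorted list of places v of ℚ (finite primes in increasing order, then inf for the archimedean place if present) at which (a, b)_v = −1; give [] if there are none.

[17, 19]

(a, b) ≡ (65569, -2261) mod (ℚ^×)²; places V = {2, 3, 7, 17, 19, 29, 47, 53, ∞}.
(a,b)_2: α=4, β=0; u≡1, v≡3 (mod 8); ε(u)ε(v)=0·1, αω(v)=4·1, βω(u)=0·0; sum ≡ 0  ⇒  +1.
(a,b)_7: α=3, u≡1; β=3, v≡5 (mod 7); (1|7)=+1, (5|7)=-1; sign (−1)^1·+1^3·-1^3 = +1.
(a,b)_19: α=1, u≡18; β=1, v≡14 (mod 19); (18|19)=-1, (14|19)=-1; sign (−1)^1·-1^1·-1^1 = -1.
(a,b)_53: α=-2, u≡18; β=-2, v≡31 (mod 53); (18|53)=-1, (31|53)=-1; sign (−1)^0·-1^-2·-1^-2 = +1.
(a,b)_3: α=0, u≡1; β=-2, v≡1 (mod 3); (1|3)=+1, (1|3)=+1; sign (−1)^0·+1^-2·+1^0 = +1.
(a,b)_∞: sgn(65569)=+, sgn(-2261)=−, so +1.
(a,b)_47: α=0, u≡14; β=2, v≡14 (mod 47); (14|47)=+1, (14|47)=+1; sign (−1)^0·+1^2·+1^0 = +1.
(a,b)_29: α=1, u≡22; β=0, v≡6 (mod 29); (22|29)=+1, (6|29)=+1; sign (−1)^0·+1^0·+1^1 = +1.
(a,b)_17: α=1, u≡16; β=3, v≡3 (mod 17); (16|17)=+1, (3|17)=-1; sign (−1)^0·+1^3·-1^1 = -1.
|Ram(65569, -2261)| = 2, even; anisotropic at {17, 19}.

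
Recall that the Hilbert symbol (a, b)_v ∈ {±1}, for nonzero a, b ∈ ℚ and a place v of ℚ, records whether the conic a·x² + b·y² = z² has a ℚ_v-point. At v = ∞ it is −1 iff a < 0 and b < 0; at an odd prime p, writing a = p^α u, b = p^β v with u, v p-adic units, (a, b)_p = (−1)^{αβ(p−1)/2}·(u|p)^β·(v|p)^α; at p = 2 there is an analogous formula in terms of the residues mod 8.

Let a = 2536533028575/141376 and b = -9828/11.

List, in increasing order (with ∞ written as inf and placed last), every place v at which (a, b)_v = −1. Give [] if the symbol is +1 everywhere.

(a, b) ≡ (7, -3003) mod (ℚ^×)²; places V = {2, 3, 5, 7, 11, 13, 47, ∞}.
(a,b)_3: α=6, u≡1; β=3, v≡1 (mod 3); (1|3)=+1, (1|3)=+1; sign (−1)^0·+1^3·+1^6 = +1.
(a,b)_∞: sgn(7)=+, sgn(-3003)=−, so +1.
(a,b)_47: α=-2, u≡36; β=0, v≡38 (mod 47); (36|47)=+1, (38|47)=-1; sign (−1)^0·+1^0·-1^-2 = +1.
(a,b)_11: α=0, u≡10; β=-1, v≡6 (mod 11); (10|11)=-1, (6|11)=-1; sign (−1)^0·-1^-1·-1^0 = -1.
(a,b)_13: α=2, u≡7; β=1, v≡1 (mod 13); (7|13)=-1, (1|13)=+1; sign (−1)^0·-1^1·+1^2 = -1.
(a,b)_5: α=2, u≡3; β=0, v≡2 (mod 5); (3|5)=-1, (2|5)=-1; sign (−1)^0·-1^0·-1^2 = +1.
(a,b)_2: α=-6, β=2; u≡7, v≡5 (mod 8); ε(u)ε(v)=1·0, αω(v)=-6·1, βω(u)=2·0; sum ≡ 0  ⇒  +1.
(a,b)_7: α=7, u≡1; β=1, v≡6 (mod 7); (1|7)=+1, (6|7)=-1; sign (−1)^1·+1^1·-1^7 = +1.
Ram(7, -3003) = {11, 13}; no ℚ_11-point on the conic.

[11, 13]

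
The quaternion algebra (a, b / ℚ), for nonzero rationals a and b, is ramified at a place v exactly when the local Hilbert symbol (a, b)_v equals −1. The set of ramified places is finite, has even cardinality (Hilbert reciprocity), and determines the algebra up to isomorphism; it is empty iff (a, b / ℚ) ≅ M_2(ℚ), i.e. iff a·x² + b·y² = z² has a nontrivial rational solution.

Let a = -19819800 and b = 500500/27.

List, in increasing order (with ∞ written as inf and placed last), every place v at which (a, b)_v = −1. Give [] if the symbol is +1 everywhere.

[5, 13]

Mod squares: a ≡ -182, b ≡ 15015. Check v ∈ {∞, 2, 3, 5, 7, 11, 13}.
v=7: a=7^1·(≡2), b=7^1·(≡5) mod 7; (2|7)=+1, (5|7)=-1; (−1)^{1·1·3}·(+1)^1·(-1)^1 = +1.
v=13: a=13^1·(≡1), b=13^1·(≡7) mod 13; (1|13)=+1, (7|13)=-1; (−1)^{1·1·6}·(+1)^1·(-1)^1 = -1.
v=3: a=3^2·(≡1), b=3^-3·(≡1) mod 3; (1|3)=+1, (1|3)=+1; (−1)^{2·-3·1}·(+1)^-3·(+1)^2 = +1.
v=∞: -182 < 0 and 15015 > 0  ⇒  (a,b)_∞ = +1.
v=11: a=11^2·(≡1), b=11^1·(≡3) mod 11; (1|11)=+1, (3|11)=+1; (−1)^{2·1·5}·(+1)^1·(+1)^2 = +1.
v=2: v_2(a)=3, v_2(b)=2; units ≡ 5, 7 (mod 8); ε·ε+αω+βω = 0·1+3·0+2·1 ≡ 0  ⇒  (a,b)_2 = +1.
v=5: a=5^2·(≡3), b=5^3·(≡2) mod 5; (3|5)=-1, (2|5)=-1; (−1)^{2·3·2}·(-1)^3·(-1)^2 = -1.
Ram(-182, 15015) = {5, 13}; no ℚ_5-point on the conic.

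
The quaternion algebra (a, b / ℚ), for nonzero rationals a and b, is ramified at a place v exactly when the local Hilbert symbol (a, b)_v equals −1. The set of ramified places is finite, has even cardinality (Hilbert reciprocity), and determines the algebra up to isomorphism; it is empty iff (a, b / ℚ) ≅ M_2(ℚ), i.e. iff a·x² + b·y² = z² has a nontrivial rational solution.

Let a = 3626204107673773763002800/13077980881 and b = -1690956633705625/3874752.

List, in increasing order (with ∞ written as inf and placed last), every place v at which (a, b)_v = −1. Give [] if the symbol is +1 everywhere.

Mod squares: a ≡ 43, b ≡ -23023. Check v ∈ {∞, 2, 3, 5, 7, 11, 13, 17, 23, 29, 31, 43}.
v=7: a=7^-2·(≡4), b=7^-1·(≡2) mod 7; (4|7)=+1, (2|7)=+1; (−1)^{-2·-1·3}·(+1)^-1·(+1)^-2 = +1.
v=23: a=23^6·(≡20), b=23^3·(≡11) mod 23; (20|23)=-1, (11|23)=-1; (−1)^{6·3·11}·(-1)^3·(-1)^6 = -1.
v=17: a=17^-2·(≡4), b=17^0·(≡6) mod 17; (4|17)=+1, (6|17)=-1; (−1)^{-2·0·8}·(+1)^0·(-1)^-2 = +1.
v=43: a=43^3·(≡11), b=43^2·(≡38) mod 43; (11|43)=+1, (38|43)=+1; (−1)^{3·2·21}·(+1)^2·(+1)^3 = +1.
v=31: a=31^-4·(≡29), b=31^-2·(≡9) mod 31; (29|31)=-1, (9|31)=+1; (−1)^{-4·-2·15}·(-1)^-2·(+1)^-4 = +1.
v=3: a=3^2·(≡1), b=3^-2·(≡2) mod 3; (1|3)=+1, (2|3)=-1; (−1)^{2·-2·1}·(+1)^-2·(-1)^2 = +1.
v=∞: 43 > 0 and -23023 < 0  ⇒  (a,b)_∞ = +1.
v=2: v_2(a)=4, v_2(b)=-6; units ≡ 3, 1 (mod 8); ε·ε+αω+βω = 1·0+4·0+-6·1 ≡ 0  ⇒  (a,b)_2 = +1.
v=29: a=29^4·(≡2), b=29^2·(≡3) mod 29; (2|29)=-1, (3|29)=-1; (−1)^{4·2·14}·(-1)^2·(-1)^4 = +1.
v=11: a=11^2·(≡10), b=11^1·(≡10) mod 11; (10|11)=-1, (10|11)=-1; (−1)^{2·1·5}·(-1)^1·(-1)^2 = -1.
v=13: a=13^0·(≡3), b=13^1·(≡1) mod 13; (3|13)=+1, (1|13)=+1; (−1)^{0·1·6}·(+1)^1·(+1)^0 = +1.
v=5: a=5^2·(≡2), b=5^4·(≡3) mod 5; (2|5)=-1, (3|5)=-1; (−1)^{2·4·2}·(-1)^4·(-1)^2 = +1.
(43, -23023 / ℚ) ramifies at {11, 23}: a division algebra.

[11, 23]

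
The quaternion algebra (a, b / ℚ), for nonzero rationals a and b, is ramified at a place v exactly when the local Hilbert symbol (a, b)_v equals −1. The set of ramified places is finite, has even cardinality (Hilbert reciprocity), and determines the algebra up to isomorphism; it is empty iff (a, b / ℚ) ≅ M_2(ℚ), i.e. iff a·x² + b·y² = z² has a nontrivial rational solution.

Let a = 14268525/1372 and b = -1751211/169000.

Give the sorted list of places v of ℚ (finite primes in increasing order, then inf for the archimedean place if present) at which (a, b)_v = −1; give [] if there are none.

[2, 5]

(a, b) ≡ (11067, -110) mod (ℚ^×)²; places V = {2, 3, 5, 7, 11, 13, 17, 19, 31, ∞}.
(a,b)_3: α=1, u≡2; β=2, v≡1 (mod 3); (2|3)=-1, (1|3)=+1; sign (−1)^0·-1^2·+1^1 = +1.
(a,b)_5: α=2, u≡3; β=-3, v≡2 (mod 5); (3|5)=-1, (2|5)=-1; sign (−1)^0·-1^-3·-1^2 = -1.
(a,b)_∞: sgn(11067)=+, sgn(-110)=−, so +1.
(a,b)_19: α=2, u≡6; β=2, v≡5 (mod 19); (6|19)=+1, (5|19)=+1; sign (−1)^0·+1^2·+1^2 = +1.
(a,b)_11: α=0, u≡5; β=1, v≡5 (mod 11); (5|11)=+1, (5|11)=+1; sign (−1)^0·+1^1·+1^0 = +1.
(a,b)_31: α=1, u≡10; β=0, v≡25 (mod 31); (10|31)=+1, (25|31)=+1; sign (−1)^0·+1^0·+1^1 = +1.
(a,b)_13: α=0, u≡9; β=-2, v≡7 (mod 13); (9|13)=+1, (7|13)=-1; sign (−1)^0·+1^-2·-1^0 = +1.
(a,b)_17: α=1, u≡10; β=0, v≡9 (mod 17); (10|17)=-1, (9|17)=+1; sign (−1)^0·-1^0·+1^1 = +1.
(a,b)_2: α=-2, β=-3; u≡3, v≡1 (mod 8); ε(u)ε(v)=1·0, αω(v)=-2·0, βω(u)=-3·1; sum ≡ 1  ⇒  -1.
(a,b)_7: α=-3, u≡3; β=2, v≡4 (mod 7); (3|7)=-1, (4|7)=+1; sign (−1)^0·-1^2·+1^-3 = +1.
Ram(11067, -110) = {2, 5}; no ℚ_2-point on the conic.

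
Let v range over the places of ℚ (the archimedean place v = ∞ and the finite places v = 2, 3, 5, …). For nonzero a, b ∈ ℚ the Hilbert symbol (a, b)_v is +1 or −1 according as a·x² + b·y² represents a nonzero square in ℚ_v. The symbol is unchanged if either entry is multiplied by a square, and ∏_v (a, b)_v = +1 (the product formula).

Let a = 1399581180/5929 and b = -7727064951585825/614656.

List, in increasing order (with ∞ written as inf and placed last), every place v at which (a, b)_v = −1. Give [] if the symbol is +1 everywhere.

[2, 5, 17, 29]

(a, b) ≡ (4495, -17) mod (ℚ^×)²; places V = {2, 3, 5, 7, 11, 17, 29, 31, ∞}.
(a,b)_3: α=4, u≡1; β=4, v≡1 (mod 3); (1|3)=+1, (1|3)=+1; sign (−1)^0·+1^4·+1^4 = +1.
(a,b)_5: α=1, u≡4; β=2, v≡2 (mod 5); (4|5)=+1, (2|5)=-1; sign (−1)^0·+1^2·-1^1 = -1.
(a,b)_17: α=0, u≡14; β=3, v≡16 (mod 17); (14|17)=-1, (16|17)=+1; sign (−1)^0·-1^3·+1^0 = -1.
(a,b)_7: α=-2, u≡2; β=-4, v≡2 (mod 7); (2|7)=+1, (2|7)=+1; sign (−1)^0·+1^-4·+1^-2 = +1.
(a,b)_29: α=1, u≡2; β=2, v≡3 (mod 29); (2|29)=-1, (3|29)=-1; sign (−1)^0·-1^2·-1^1 = -1.
(a,b)_31: α=3, u≡29; β=4, v≡19 (mod 31); (29|31)=-1, (19|31)=+1; sign (−1)^0·-1^4·+1^3 = +1.
(a,b)_11: α=-2, u≡6; β=0, v≡5 (mod 11); (6|11)=-1, (5|11)=+1; sign (−1)^0·-1^0·+1^-2 = +1.
(a,b)_2: α=2, β=-8; u≡7, v≡7 (mod 8); ε(u)ε(v)=1·1, αω(v)=2·0, βω(u)=-8·0; sum ≡ 1  ⇒  -1.
(a,b)_∞: sgn(4495)=+, sgn(-17)=−, so +1.
Ram(4495, -17) = {2, 5, 17, 29}; no ℚ_2-point on the conic.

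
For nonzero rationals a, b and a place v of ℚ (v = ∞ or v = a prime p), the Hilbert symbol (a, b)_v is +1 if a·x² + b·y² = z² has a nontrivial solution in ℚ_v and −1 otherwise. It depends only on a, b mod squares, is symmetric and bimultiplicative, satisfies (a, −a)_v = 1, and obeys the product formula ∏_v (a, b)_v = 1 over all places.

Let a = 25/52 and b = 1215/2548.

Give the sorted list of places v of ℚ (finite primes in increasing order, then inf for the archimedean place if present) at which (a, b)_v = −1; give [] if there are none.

Mod squares: a ≡ 13, b ≡ 195. Check v ∈ {∞, 2, 3, 5, 7, 13}.
v=∞: 13 > 0 and 195 > 0  ⇒  (a,b)_∞ = +1.
v=2: v_2(a)=-2, v_2(b)=-2; units ≡ 5, 3 (mod 8); ε·ε+αω+βω = 0·1+-2·1+-2·1 ≡ 0  ⇒  (a,b)_2 = +1.
v=5: a=5^2·(≡3), b=5^1·(≡1) mod 5; (3|5)=-1, (1|5)=+1; (−1)^{2·1·2}·(-1)^1·(+1)^2 = -1.
v=7: a=7^0·(≡6), b=7^-2·(≡6) mod 7; (6|7)=-1, (6|7)=-1; (−1)^{0·-2·3}·(-1)^-2·(-1)^0 = +1.
v=3: a=3^0·(≡1), b=3^5·(≡2) mod 3; (1|3)=+1, (2|3)=-1; (−1)^{0·5·1}·(+1)^5·(-1)^0 = +1.
v=13: a=13^-1·(≡3), b=13^-1·(≡6) mod 13; (3|13)=+1, (6|13)=-1; (−1)^{-1·-1·6}·(+1)^-1·(-1)^-1 = -1.
Ram(13, 195) = {5, 13}; no ℚ_5-point on the conic.

[5, 13]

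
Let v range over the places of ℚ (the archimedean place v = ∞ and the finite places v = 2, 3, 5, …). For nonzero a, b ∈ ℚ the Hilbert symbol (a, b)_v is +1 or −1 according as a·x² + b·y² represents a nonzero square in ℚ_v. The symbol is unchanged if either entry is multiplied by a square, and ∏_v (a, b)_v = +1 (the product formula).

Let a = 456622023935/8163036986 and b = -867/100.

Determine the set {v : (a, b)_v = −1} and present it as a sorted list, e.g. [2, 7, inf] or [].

(a, b) ≡ (24310, -3) mod (ℚ^×)²; places V = {2, 3, 5, 7, 11, 13, 17, 29, 41, 47, ∞}.
(a,b)_3: α=0, u≡1; β=1, v≡2 (mod 3); (1|3)=+1, (2|3)=-1; sign (−1)^0·+1^1·-1^0 = +1.
(a,b)_13: α=-3, u≡8; β=0, v≡12 (mod 13); (8|13)=-1, (12|13)=+1; sign (−1)^0·-1^0·+1^-3 = +1.
(a,b)_2: α=-1, β=-2; u≡3, v≡5 (mod 8); ε(u)ε(v)=1·0, αω(v)=-1·1, βω(u)=-2·1; sum ≡ 1  ⇒  -1.
(a,b)_17: α=1, u≡1; β=2, v≡10 (mod 17); (1|17)=+1, (10|17)=-1; sign (−1)^0·+1^2·-1^1 = -1.
(a,b)_5: α=1, u≡2; β=-2, v≡2 (mod 5); (2|5)=-1, (2|5)=-1; sign (−1)^0·-1^-2·-1^1 = -1.
(a,b)_∞: sgn(24310)=+, sgn(-3)=−, so +1.
(a,b)_41: α=2, u≡27; β=0, v≡27 (mod 41); (27|41)=-1, (27|41)=-1; sign (−1)^0·-1^0·-1^2 = +1.
(a,b)_29: α=-2, u≡26; β=0, v≡27 (mod 29); (26|29)=-1, (27|29)=-1; sign (−1)^0·-1^0·-1^-2 = +1.
(a,b)_47: α=-2, u≡26; β=0, v≡20 (mod 47); (26|47)=-1, (20|47)=-1; sign (−1)^0·-1^0·-1^-2 = +1.
(a,b)_7: α=4, u≡6; β=0, v≡4 (mod 7); (6|7)=-1, (4|7)=+1; sign (−1)^0·-1^0·+1^4 = +1.
(a,b)_11: α=3, u≡8; β=0, v≡2 (mod 11); (8|11)=-1, (2|11)=-1; sign (−1)^0·-1^0·-1^3 = -1.
Ram(24310, -3) = {2, 5, 11, 17}; no ℚ_2-point on the conic.

[2, 5, 11, 17]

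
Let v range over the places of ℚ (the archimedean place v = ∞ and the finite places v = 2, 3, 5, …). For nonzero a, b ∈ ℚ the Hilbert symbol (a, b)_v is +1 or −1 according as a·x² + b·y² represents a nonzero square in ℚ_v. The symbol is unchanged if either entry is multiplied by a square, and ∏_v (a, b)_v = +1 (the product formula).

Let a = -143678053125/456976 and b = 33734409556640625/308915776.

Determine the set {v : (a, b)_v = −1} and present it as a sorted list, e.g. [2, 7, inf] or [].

[3, 23, 29, 37]

Mod squares: a ≡ -5365, b ≡ 370185. Check v ∈ {∞, 2, 3, 5, 7, 13, 23, 29, 37}.
v=7: a=7^0·(≡1), b=7^2·(≡2) mod 7; (1|7)=+1, (2|7)=+1; (−1)^{0·2·3}·(+1)^2·(+1)^0 = +1.
v=37: a=37^1·(≡10), b=37^1·(≡35) mod 37; (10|37)=+1, (35|37)=-1; (−1)^{1·1·18}·(+1)^1·(-1)^1 = -1.
v=∞: -5365 < 0 and 370185 > 0  ⇒  (a,b)_∞ = +1.
v=5: a=5^5·(≡3), b=5^9·(≡3) mod 5; (3|5)=-1, (3|5)=-1; (−1)^{5·9·2}·(-1)^9·(-1)^5 = +1.
v=29: a=29^1·(≡15), b=29^1·(≡13) mod 29; (15|29)=-1, (13|29)=+1; (−1)^{1·1·14}·(-1)^1·(+1)^1 = -1.
v=3: a=3^4·(≡2), b=3^3·(≡2) mod 3; (2|3)=-1, (2|3)=-1; (−1)^{4·3·1}·(-1)^3·(-1)^4 = -1.
v=23: a=23^2·(≡22), b=23^3·(≡3) mod 23; (22|23)=-1, (3|23)=+1; (−1)^{2·3·11}·(-1)^3·(+1)^2 = -1.
v=13: a=13^-4·(≡10), b=13^-6·(≡12) mod 13; (10|13)=+1, (12|13)=+1; (−1)^{-4·-6·6}·(+1)^-6·(+1)^-4 = +1.
v=2: v_2(a)=-4, v_2(b)=-6; units ≡ 3, 1 (mod 8); ε·ε+αω+βω = 1·0+-4·0+-6·1 ≡ 0  ⇒  (a,b)_2 = +1.
(-5365, 370185 / ℚ) ramifies at {3, 23, 29, 37}: a division algebra.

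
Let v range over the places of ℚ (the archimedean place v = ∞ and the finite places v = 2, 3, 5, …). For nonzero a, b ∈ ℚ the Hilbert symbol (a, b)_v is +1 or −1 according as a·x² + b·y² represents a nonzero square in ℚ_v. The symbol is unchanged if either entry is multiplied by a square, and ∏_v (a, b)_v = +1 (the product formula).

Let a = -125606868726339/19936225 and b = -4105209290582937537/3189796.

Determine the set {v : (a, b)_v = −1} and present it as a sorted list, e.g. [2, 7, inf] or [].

Mod squares: a ≡ -5291, b ≡ -3529097. Check v ∈ {∞, 2, 3, 5, 7, 11, 13, 19, 23, 29, 37, 47}.
v=23: a=23^2·(≡19), b=23^3·(≡10) mod 23; (19|23)=-1, (10|23)=-1; (−1)^{2·3·11}·(-1)^3·(-1)^2 = -1.
v=5: a=5^-2·(≡4), b=5^0·(≡3) mod 5; (4|5)=+1, (3|5)=-1; (−1)^{-2·0·2}·(+1)^0·(-1)^-2 = +1.
v=29: a=29^2·(≡25), b=29^3·(≡13) mod 29; (25|29)=+1, (13|29)=+1; (−1)^{2·3·14}·(+1)^3·(+1)^2 = +1.
v=11: a=11^3·(≡4), b=11^3·(≡6) mod 11; (4|11)=+1, (6|11)=-1; (−1)^{3·3·5}·(+1)^3·(-1)^3 = +1.
v=7: a=7^2·(≡2), b=7^4·(≡4) mod 7; (2|7)=+1, (4|7)=+1; (−1)^{2·4·3}·(+1)^4·(+1)^2 = +1.
v=2: v_2(a)=0, v_2(b)=-2; units ≡ 5, 7 (mod 8); ε·ε+αω+βω = 0·1+0·0+-2·1 ≡ 0  ⇒  (a,b)_2 = +1.
v=∞: -5291 < 0 and -3529097 < 0  ⇒  (a,b)_∞ = -1.
v=3: a=3^2·(≡1), b=3^2·(≡1) mod 3; (1|3)=+1, (1|3)=+1; (−1)^{2·2·1}·(+1)^2·(+1)^2 = +1.
v=37: a=37^1·(≡19), b=37^1·(≡19) mod 37; (19|37)=-1, (19|37)=-1; (−1)^{1·1·18}·(-1)^1·(-1)^1 = +1.
v=47: a=47^-2·(≡23), b=47^-2·(≡26) mod 47; (23|47)=-1, (26|47)=-1; (−1)^{-2·-2·23}·(-1)^-2·(-1)^-2 = +1.
v=13: a=13^1·(≡10), b=13^1·(≡4) mod 13; (10|13)=+1, (4|13)=+1; (−1)^{1·1·6}·(+1)^1·(+1)^1 = +1.
v=19: a=19^-2·(≡12), b=19^-2·(≡16) mod 19; (12|19)=-1, (16|19)=+1; (−1)^{-2·-2·9}·(-1)^-2·(+1)^-2 = +1.
(-5291, -3529097 / ℚ) ramifies at {23, ∞}: a division algebra.

[23, inf]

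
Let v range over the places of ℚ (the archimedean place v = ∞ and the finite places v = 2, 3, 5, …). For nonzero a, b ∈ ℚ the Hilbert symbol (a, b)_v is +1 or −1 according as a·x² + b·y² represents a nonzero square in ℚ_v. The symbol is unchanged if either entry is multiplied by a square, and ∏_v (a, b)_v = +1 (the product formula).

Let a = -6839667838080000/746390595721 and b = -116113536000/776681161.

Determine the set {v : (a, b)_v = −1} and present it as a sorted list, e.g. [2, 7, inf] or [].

Mod squares: a ≡ -77, b ≡ -85. Check v ∈ {∞, 2, 3, 5, 7, 11, 17, 29, 31}.
v=∞: -77 < 0 and -85 < 0  ⇒  (a,b)_∞ = -1.
v=7: a=7^3·(≡3), b=7^2·(≡6) mod 7; (3|7)=-1, (6|7)=-1; (−1)^{3·2·3}·(-1)^2·(-1)^3 = -1.
v=11: a=11^3·(≡4), b=11^2·(≡3) mod 11; (4|11)=+1, (3|11)=+1; (−1)^{3·2·5}·(+1)^2·(+1)^3 = +1.
v=2: v_2(a)=10, v_2(b)=10; units ≡ 3, 3 (mod 8); ε·ε+αω+βω = 1·1+10·1+10·1 ≡ 1  ⇒  (a,b)_2 = -1.
v=17: a=17^2·(≡9), b=17^1·(≡7) mod 17; (9|17)=+1, (7|17)=-1; (−1)^{2·1·8}·(+1)^1·(-1)^2 = +1.
v=29: a=29^-2·(≡15), b=29^-2·(≡10) mod 29; (15|29)=-1, (10|29)=-1; (−1)^{-2·-2·14}·(-1)^-2·(-1)^-2 = +1.
v=3: a=3^4·(≡1), b=3^2·(≡2) mod 3; (1|3)=+1, (2|3)=-1; (−1)^{4·2·1}·(+1)^2·(-1)^4 = +1.
v=5: a=5^4·(≡2), b=5^3·(≡2) mod 5; (2|5)=-1, (2|5)=-1; (−1)^{4·3·2}·(-1)^3·(-1)^4 = -1.
v=31: a=31^-6·(≡20), b=31^-4·(≡4) mod 31; (20|31)=+1, (4|31)=+1; (−1)^{-6·-4·15}·(+1)^-4·(+1)^-6 = +1.
|Ram(-77, -85)| = 4, even; anisotropic at {2, 5, 7, ∞}.

[2, 5, 7, inf]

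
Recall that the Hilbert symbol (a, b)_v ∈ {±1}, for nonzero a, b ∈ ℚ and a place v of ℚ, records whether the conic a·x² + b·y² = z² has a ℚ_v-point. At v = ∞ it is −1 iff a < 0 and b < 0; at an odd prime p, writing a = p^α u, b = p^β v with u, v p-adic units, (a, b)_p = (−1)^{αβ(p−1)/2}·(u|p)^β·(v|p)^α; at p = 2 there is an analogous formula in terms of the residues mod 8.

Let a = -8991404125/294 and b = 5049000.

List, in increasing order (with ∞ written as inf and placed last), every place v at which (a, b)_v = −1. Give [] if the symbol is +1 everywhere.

Mod squares: a ≡ -510, b ≡ 5610. Check v ∈ {∞, 2, 3, 5, 7, 11, 17}.
v=3: a=3^-1·(≡1), b=3^3·(≡1) mod 3; (1|3)=+1, (1|3)=+1; (−1)^{-1·3·1}·(+1)^3·(+1)^-1 = -1.
v=∞: -510 < 0 and 5610 > 0  ⇒  (a,b)_∞ = +1.
v=2: v_2(a)=-1, v_2(b)=3; units ≡ 1, 5 (mod 8); ε·ε+αω+βω = 0·0+-1·1+3·0 ≡ 1  ⇒  (a,b)_2 = -1.
v=7: a=7^-2·(≡4), b=7^0·(≡5) mod 7; (4|7)=+1, (5|7)=-1; (−1)^{-2·0·3}·(+1)^0·(-1)^-2 = +1.
v=5: a=5^3·(≡3), b=5^3·(≡2) mod 5; (3|5)=-1, (2|5)=-1; (−1)^{3·3·2}·(-1)^3·(-1)^3 = +1.
v=11: a=11^4·(≡2), b=11^1·(≡3) mod 11; (2|11)=-1, (3|11)=+1; (−1)^{4·1·5}·(-1)^1·(+1)^4 = -1.
v=17: a=17^3·(≡2), b=17^1·(≡10) mod 17; (2|17)=+1, (10|17)=-1; (−1)^{3·1·8}·(+1)^1·(-1)^3 = -1.
Ram(-510, 5610) = {2, 3, 11, 17}; no ℚ_2-point on the conic.

[2, 3, 11, 17]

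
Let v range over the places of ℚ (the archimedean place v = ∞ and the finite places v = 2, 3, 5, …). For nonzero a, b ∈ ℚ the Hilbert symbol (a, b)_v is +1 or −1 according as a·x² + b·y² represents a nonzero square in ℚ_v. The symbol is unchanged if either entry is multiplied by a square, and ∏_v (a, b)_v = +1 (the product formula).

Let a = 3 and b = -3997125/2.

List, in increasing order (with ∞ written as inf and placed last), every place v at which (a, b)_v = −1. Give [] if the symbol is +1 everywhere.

[3, 5, 17, 19]

(a, b) ≡ (3, -35530) mod (ℚ^×)²; places V = {2, 3, 5, 11, 17, 19, ∞}.
(a,b)_2: α=0, β=-1; u≡3, v≡3 (mod 8); ε(u)ε(v)=1·1, αω(v)=0·1, βω(u)=-1·1; sum ≡ 0  ⇒  +1.
(a,b)_17: α=0, u≡3; β=1, v≡1 (mod 17); (3|17)=-1, (1|17)=+1; sign (−1)^0·-1^1·+1^0 = -1.
(a,b)_∞: sgn(3)=+, sgn(-35530)=−, so +1.
(a,b)_3: α=1, u≡1; β=2, v≡2 (mod 3); (1|3)=+1, (2|3)=-1; sign (−1)^0·+1^2·-1^1 = -1.
(a,b)_19: α=0, u≡3; β=1, v≡6 (mod 19); (3|19)=-1, (6|19)=+1; sign (−1)^0·-1^1·+1^0 = -1.
(a,b)_5: α=0, u≡3; β=3, v≡4 (mod 5); (3|5)=-1, (4|5)=+1; sign (−1)^0·-1^3·+1^0 = -1.
(a,b)_11: α=0, u≡3; β=1, v≡5 (mod 11); (3|11)=+1, (5|11)=+1; sign (−1)^0·+1^1·+1^0 = +1.
|Ram(3, -35530)| = 4, even; anisotropic at {3, 5, 17, 19}.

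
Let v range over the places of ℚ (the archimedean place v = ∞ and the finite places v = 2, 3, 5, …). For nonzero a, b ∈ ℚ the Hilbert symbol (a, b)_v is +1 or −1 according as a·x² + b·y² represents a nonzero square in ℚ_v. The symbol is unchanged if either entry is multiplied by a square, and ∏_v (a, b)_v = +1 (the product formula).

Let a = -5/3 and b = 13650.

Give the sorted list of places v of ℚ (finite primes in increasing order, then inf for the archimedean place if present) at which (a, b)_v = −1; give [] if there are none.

[7, 13]

Mod squares: a ≡ -15, b ≡ 546. Check v ∈ {∞, 2, 3, 5, 7, 13}.
v=5: a=5^1·(≡3), b=5^2·(≡1) mod 5; (3|5)=-1, (1|5)=+1; (−1)^{1·2·2}·(-1)^2·(+1)^1 = +1.
v=13: a=13^0·(≡7), b=13^1·(≡10) mod 13; (7|13)=-1, (10|13)=+1; (−1)^{0·1·6}·(-1)^1·(+1)^0 = -1.
v=2: v_2(a)=0, v_2(b)=1; units ≡ 1, 1 (mod 8); ε·ε+αω+βω = 0·0+0·0+1·0 ≡ 0  ⇒  (a,b)_2 = +1.
v=3: a=3^-1·(≡1), b=3^1·(≡2) mod 3; (1|3)=+1, (2|3)=-1; (−1)^{-1·1·1}·(+1)^1·(-1)^-1 = +1.
v=∞: -15 < 0 and 546 > 0  ⇒  (a,b)_∞ = +1.
v=7: a=7^0·(≡3), b=7^1·(≡4) mod 7; (3|7)=-1, (4|7)=+1; (−1)^{0·1·3}·(-1)^1·(+1)^0 = -1.
|Ram(-15, 546)| = 2, even; anisotropic at {7, 13}.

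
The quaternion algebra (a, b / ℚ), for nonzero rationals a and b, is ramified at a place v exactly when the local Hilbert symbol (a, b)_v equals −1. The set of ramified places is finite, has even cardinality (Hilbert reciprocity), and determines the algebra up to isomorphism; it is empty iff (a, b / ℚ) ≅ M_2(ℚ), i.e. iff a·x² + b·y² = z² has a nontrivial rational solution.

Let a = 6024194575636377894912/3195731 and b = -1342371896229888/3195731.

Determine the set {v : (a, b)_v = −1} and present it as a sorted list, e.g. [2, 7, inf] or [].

(a, b) ≡ (451858, -23782) mod (ℚ^×)²; places V = {2, 3, 7, 11, 19, 23, 47, ∞}.
(a,b)_∞: sgn(451858)=+, sgn(-23782)=−, so +1.
(a,b)_47: α=1, u≡30; β=1, v≡13 (mod 47); (30|47)=-1, (13|47)=-1; sign (−1)^1·-1^1·-1^1 = -1.
(a,b)_7: α=-4, u≡4; β=-4, v≡1 (mod 7); (4|7)=+1, (1|7)=+1; sign (−1)^0·+1^-4·+1^-4 = +1.
(a,b)_19: α=3, u≡14; β=2, v≡17 (mod 19); (14|19)=-1, (17|19)=+1; sign (−1)^0·-1^2·+1^3 = +1.
(a,b)_2: α=21, β=19; u≡1, v≡5 (mod 8); ε(u)ε(v)=0·0, αω(v)=21·1, βω(u)=19·0; sum ≡ 1  ⇒  -1.
(a,b)_23: α=1, u≡16; β=1, v≡3 (mod 23); (16|23)=+1, (3|23)=+1; sign (−1)^1·+1^1·+1^1 = -1.
(a,b)_11: α=-3, u≡5; β=-3, v≡5 (mod 11); (5|11)=+1, (5|11)=+1; sign (−1)^1·+1^-3·+1^-3 = -1.
(a,b)_3: α=18, u≡1; β=8, v≡2 (mod 3); (1|3)=+1, (2|3)=-1; sign (−1)^0·+1^8·-1^18 = +1.
(451858, -23782 / ℚ) ramifies at {2, 11, 23, 47}: a division algebra.

[2, 11, 23, 47]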